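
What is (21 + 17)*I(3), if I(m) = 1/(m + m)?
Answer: 19/3 ≈ 6.3333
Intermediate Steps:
I(m) = 1/(2*m)
(21 + 17)*I(3) = (21 + 17)*((1/2)/3) = 38*((1/2)*(1/3)) = 38*(1/6) = 19/3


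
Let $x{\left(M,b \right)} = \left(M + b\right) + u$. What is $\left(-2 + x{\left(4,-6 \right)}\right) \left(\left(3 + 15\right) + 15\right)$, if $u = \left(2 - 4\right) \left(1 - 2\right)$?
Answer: $-66$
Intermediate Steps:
$u = 2$ ($u = \left(-2\right) \left(-1\right) = 2$)
$x{\left(M,b \right)} = 2 + M + b$ ($x{\left(M,b \right)} = \left(M + b\right) + 2 = 2 + M + b$)
$\left(-2 + x{\left(4,-6 \right)}\right) \left(\left(3 + 15\right) + 15\right) = \left(-2 + \left(2 + 4 - 6\right)\right) \left(\left(3 + 15\right) + 15\right) = \left(-2 + 0\right) \left(18 + 15\right) = \left(-2\right) 33 = -66$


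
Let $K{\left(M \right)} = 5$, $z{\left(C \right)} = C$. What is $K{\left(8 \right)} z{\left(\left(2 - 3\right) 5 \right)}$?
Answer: $-25$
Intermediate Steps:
$K{\left(8 \right)} z{\left(\left(2 - 3\right) 5 \right)} = 5 \left(2 - 3\right) 5 = 5 \left(\left(-1\right) 5\right) = 5 \left(-5\right) = -25$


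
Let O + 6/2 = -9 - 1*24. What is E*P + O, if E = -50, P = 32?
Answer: -1636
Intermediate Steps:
O = -36 (O = -3 + (-9 - 1*24) = -3 + (-9 - 24) = -3 - 33 = -36)
E*P + O = -50*32 - 36 = -1600 - 36 = -1636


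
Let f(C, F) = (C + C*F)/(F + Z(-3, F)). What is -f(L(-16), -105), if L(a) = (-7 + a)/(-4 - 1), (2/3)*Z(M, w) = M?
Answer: -4784/1095 ≈ -4.3689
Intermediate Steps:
Z(M, w) = 3*M/2
L(a) = 7/5 - a/5 (L(a) = (-7 + a)/(-5) = (-7 + a)*(-1/5) = 7/5 - a/5)
f(C, F) = (C + C*F)/(-9/2 + F) (f(C, F) = (C + C*F)/(F + (3/2)*(-3)) = (C + C*F)/(F - 9/2) = (C + C*F)/(-9/2 + F))
-f(L(-16), -105) = -2*(7/5 - 1/5*(-16))*(1 - 105)/(-9 + 2*(-105)) = -2*(7/5 + 16/5)*(-104)/(-9 - 210) = -2*23*(-104)/(5*(-219)) = -2*23*(-1)*(-104)/(5*219) = -1*4784/1095 = -4784/1095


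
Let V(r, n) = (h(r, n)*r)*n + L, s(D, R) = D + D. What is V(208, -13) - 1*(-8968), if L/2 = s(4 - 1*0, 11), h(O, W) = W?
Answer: 44136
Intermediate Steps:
s(D, R) = 2*D
L = 16 (L = 2*(2*(4 - 1*0)) = 2*(2*(4 + 0)) = 2*(2*4) = 2*8 = 16)
V(r, n) = 16 + r*n² (V(r, n) = (n*r)*n + 16 = r*n² + 16 = 16 + r*n²)
V(208, -13) - 1*(-8968) = (16 + 208*(-13)²) - 1*(-8968) = (16 + 208*169) + 8968 = (16 + 35152) + 8968 = 35168 + 8968 = 44136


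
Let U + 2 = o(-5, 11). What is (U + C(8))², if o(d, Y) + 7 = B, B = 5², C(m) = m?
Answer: 576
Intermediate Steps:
B = 25
o(d, Y) = 18 (o(d, Y) = -7 + 25 = 18)
U = 16 (U = -2 + 18 = 16)
(U + C(8))² = (16 + 8)² = 24² = 576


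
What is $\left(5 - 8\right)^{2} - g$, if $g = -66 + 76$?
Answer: $-1$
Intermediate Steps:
$g = 10$
$\left(5 - 8\right)^{2} - g = \left(5 - 8\right)^{2} - 10 = \left(-3\right)^{2} - 10 = 9 - 10 = -1$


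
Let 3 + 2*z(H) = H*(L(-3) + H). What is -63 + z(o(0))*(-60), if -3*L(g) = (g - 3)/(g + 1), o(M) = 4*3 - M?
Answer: -3933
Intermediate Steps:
o(M) = 12 - M
L(g) = -(-3 + g)/(3*(1 + g)) (L(g) = -(g - 3)/(3*(g + 1)) = -(-3 + g)/(3*(1 + g)))
z(H) = -3/2 + H*(-1 + H)/2 (z(H) = -3/2 + (H*((3 - 1*(-3))/(3*(1 - 3)) + H))/2 = -3/2 + (H*((⅓)*(3 + 3)/(-2) + H))/2 = -3/2 + (H*((⅓)*(-½)*6 + H))/2 = -3/2 + (H*(-1 + H))/2 = -3/2 + H*(-1 + H)/2)
-63 + z(o(0))*(-60) = -63 + (-3/2 + (12 - 1*0)²/2 - (12 - 1*0)/2)*(-60) = -63 + (-3/2 + (12 + 0)²/2 - (12 + 0)/2)*(-60) = -63 + (-3/2 + (½)*12² - ½*12)*(-60) = -63 + (-3/2 + (½)*144 - 6)*(-60) = -63 + (-3/2 + 72 - 6)*(-60) = -63 + (129/2)*(-60) = -63 - 3870 = -3933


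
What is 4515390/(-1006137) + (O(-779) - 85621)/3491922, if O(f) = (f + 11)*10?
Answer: -160214780483/35488403286 ≈ -4.5146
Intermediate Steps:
O(f) = 110 + 10*f (O(f) = (11 + f)*10 = 110 + 10*f)
4515390/(-1006137) + (O(-779) - 85621)/3491922 = 4515390/(-1006137) + ((110 + 10*(-779)) - 85621)/3491922 = 4515390*(-1/1006137) + ((110 - 7790) - 85621)*(1/3491922) = -45610/10163 + (-7680 - 85621)*(1/3491922) = -45610/10163 - 93301*1/3491922 = -45610/10163 - 93301/3491922 = -160214780483/35488403286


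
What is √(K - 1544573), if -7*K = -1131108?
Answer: I*√67766321/7 ≈ 1176.0*I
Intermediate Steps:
K = 1131108/7 (K = -⅐*(-1131108) = 1131108/7 ≈ 1.6159e+5)
√(K - 1544573) = √(1131108/7 - 1544573) = √(-9680903/7) = I*√67766321/7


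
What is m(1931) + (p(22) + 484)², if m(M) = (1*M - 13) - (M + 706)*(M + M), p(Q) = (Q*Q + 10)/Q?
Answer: -1201007255/121 ≈ -9.9257e+6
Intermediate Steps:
p(Q) = (10 + Q²)/Q (p(Q) = (Q² + 10)/Q = (10 + Q²)/Q)
m(M) = -13 + M - 2*M*(706 + M) (m(M) = (M - 13) - (706 + M)*2*M = (-13 + M) - 2*M*(706 + M) = -13 + M - 2*M*(706 + M))
m(1931) + (p(22) + 484)² = (-13 - 1411*1931 - 2*1931²) + ((22 + 10/22) + 484)² = (-13 - 2724641 - 2*3728761) + ((22 + 10*(1/22)) + 484)² = (-13 - 2724641 - 7457522) + ((22 + 5/11) + 484)² = -10182176 + (247/11 + 484)² = -10182176 + (5571/11)² = -10182176 + 31036041/121 = -1201007255/121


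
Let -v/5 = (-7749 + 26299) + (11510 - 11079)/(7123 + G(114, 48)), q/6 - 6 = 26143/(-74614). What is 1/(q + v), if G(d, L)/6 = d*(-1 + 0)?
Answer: -240219773/22272321434838 ≈ -1.0786e-5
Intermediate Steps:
G(d, L) = -6*d (G(d, L) = 6*(d*(-1 + 0)) = 6*(d*(-1)) = 6*(-d) = -6*d)
q = 1264623/37307 (q = 36 + 6*(26143/(-74614)) = 36 + 6*(26143*(-1/74614)) = 36 + 6*(-26143/74614) = 36 - 78429/37307 = 1264623/37307 ≈ 33.898)
v = -597219405/6439 (v = -5*((-7749 + 26299) + (11510 - 11079)/(7123 - 6*114)) = -5*(18550 + 431/(7123 - 684)) = -5*(18550 + 431/6439) = -5*119443881/6439 = -597219405/6439 ≈ -92750.)
1/(q + v) = 1/(1264623/37307 - 597219405/6439) = 1/(-22272321434838/240219773) = -240219773/22272321434838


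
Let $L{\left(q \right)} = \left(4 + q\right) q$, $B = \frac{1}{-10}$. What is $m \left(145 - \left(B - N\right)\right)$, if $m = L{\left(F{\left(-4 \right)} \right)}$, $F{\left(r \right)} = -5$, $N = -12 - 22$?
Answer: $\frac{1111}{2} \approx 555.5$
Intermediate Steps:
$B = - \frac{1}{10} \approx -0.1$
$N = -34$
$L{\left(q \right)} = q \left(4 + q\right)$
$m = 5$ ($m = - 5 \left(4 - 5\right) = \left(-5\right) \left(-1\right) = 5$)
$m \left(145 - \left(B - N\right)\right) = 5 \left(145 - \frac{339}{10}\right) = 5 \cdot \frac{1111}{10} = \frac{1111}{2}$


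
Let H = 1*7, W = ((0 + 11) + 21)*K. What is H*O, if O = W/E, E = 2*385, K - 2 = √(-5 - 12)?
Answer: 32/55 + 16*I*√17/55 ≈ 0.58182 + 1.1994*I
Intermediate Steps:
K = 2 + I*√17 (K = 2 + √(-5 - 12) = 2 + √(-17) = 2 + I*√17 ≈ 2.0 + 4.1231*I)
E = 770
W = 64 + 32*I*√17 (W = ((0 + 11) + 21)*(2 + I*√17) = (11 + 21)*(2 + I*√17) = 32*(2 + I*√17) = 64 + 32*I*√17 ≈ 64.0 + 131.94*I)
H = 7
O = 32/385 + 16*I*√17/385 (O = (64 + 32*I*√17)/770 = (64 + 32*I*√17)*(1/770) = 32/385 + 16*I*√17/385 ≈ 0.083117 + 0.17135*I)
H*O = 7*(32/385 + 16*I*√17/385) = 32/55 + 16*I*√17/55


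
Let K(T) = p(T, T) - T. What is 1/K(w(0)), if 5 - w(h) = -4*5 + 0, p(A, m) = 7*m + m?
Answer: 1/175 ≈ 0.0057143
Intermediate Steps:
p(A, m) = 8*m
w(h) = 25 (w(h) = 5 - (-4*5 + 0) = 5 - (-20 + 0) = 5 - 1*(-20) = 5 + 20 = 25)
K(T) = 7*T (K(T) = 8*T - T = 7*T)
1/K(w(0)) = 1/(7*25) = 1/175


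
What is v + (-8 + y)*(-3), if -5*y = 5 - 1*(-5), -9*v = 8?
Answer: 262/9 ≈ 29.111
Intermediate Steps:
v = -8/9 (v = -1/9*8 = -8/9 ≈ -0.88889)
y = -2 (y = -(5 - 1*(-5))/5 = -(5 + 5)/5 = -1/5*10 = -2)
v + (-8 + y)*(-3) = -8/9 + (-8 - 2)*(-3) = -8/9 - 10*(-3) = -8/9 + 30 = 262/9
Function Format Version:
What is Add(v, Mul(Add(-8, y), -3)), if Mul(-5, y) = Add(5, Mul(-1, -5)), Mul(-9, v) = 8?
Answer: Rational(262, 9) ≈ 29.111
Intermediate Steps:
v = Rational(-8, 9) (v = Mul(Rational(-1, 9), 8) = Rational(-8, 9) ≈ -0.88889)
y = -2 (y = Mul(Rational(-1, 5), Add(5, Mul(-1, -5))) = Mul(Rational(-1, 5), Add(5, 5)) = Mul(Rational(-1, 5), 10) = -2)
Add(v, Mul(Add(-8, y), -3)) = Add(Rational(-8, 9), Mul(Add(-8, -2), -3)) = Add(Rational(-8, 9), Mul(-10, -3)) = Add(Rational(-8, 9), 30) = Rational(262, 9)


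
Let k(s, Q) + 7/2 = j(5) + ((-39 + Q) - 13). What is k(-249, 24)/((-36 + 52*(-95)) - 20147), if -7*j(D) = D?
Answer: 451/351722 ≈ 0.0012823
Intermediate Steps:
j(D) = -D/7
k(s, Q) = -787/14 + Q (k(s, Q) = -7/2 + (-⅐*5 + ((-39 + Q) - 13)) = -7/2 + (-5/7 + (-52 + Q)) = -7/2 + (-369/7 + Q) = -787/14 + Q)
k(-249, 24)/((-36 + 52*(-95)) - 20147) = (-787/14 + 24)/((-36 + 52*(-95)) - 20147) = -451/(14*((-36 - 4940) - 20147)) = -451/(14*(-4976 - 20147)) = -451/14/(-25123) = -451/14*(-1/25123) = 451/351722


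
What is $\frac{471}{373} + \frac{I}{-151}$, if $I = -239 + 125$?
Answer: $\frac{113643}{56323} \approx 2.0177$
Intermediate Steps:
$I = -114$
$\frac{471}{373} + \frac{I}{-151} = \frac{471}{373} - \frac{114}{-151} = 471 \cdot \frac{1}{373} - - \frac{114}{151} = \frac{471}{373} + \frac{114}{151} = \frac{113643}{56323}$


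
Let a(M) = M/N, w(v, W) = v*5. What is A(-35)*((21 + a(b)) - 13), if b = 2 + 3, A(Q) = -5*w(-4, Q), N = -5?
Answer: 700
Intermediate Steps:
w(v, W) = 5*v
A(Q) = 100 (A(Q) = -25*(-4) = -5*(-20) = 100)
b = 5
a(M) = -M/5 (a(M) = M/(-5) = M*(-⅕) = -M/5)
A(-35)*((21 + a(b)) - 13) = 100*((21 - ⅕*5) - 13) = 100*((21 - 1) - 13) = 100*(20 - 13) = 100*7 = 700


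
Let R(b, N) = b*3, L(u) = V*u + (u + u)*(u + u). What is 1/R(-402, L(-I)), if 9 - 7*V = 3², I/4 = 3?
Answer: -1/1206 ≈ -0.00082919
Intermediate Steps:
I = 12 (I = 4*3 = 12)
V = 0 (V = 9/7 - ⅐*3² = 9/7 - ⅐*9 = 9/7 - 9/7 = 0)
L(u) = 4*u² (L(u) = 0*u + (u + u)*(u + u) = 0 + (2*u)*(2*u) = 0 + 4*u² = 4*u²)
R(b, N) = 3*b
1/R(-402, L(-I)) = 1/(3*(-402)) = 1/(-1206) = -1/1206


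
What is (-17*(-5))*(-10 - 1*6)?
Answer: -1360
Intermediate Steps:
(-17*(-5))*(-10 - 1*6) = 85*(-10 - 6) = 85*(-16) = -1360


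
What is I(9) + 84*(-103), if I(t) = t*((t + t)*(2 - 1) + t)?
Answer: -8409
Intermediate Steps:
I(t) = 3*t² (I(t) = t*((2*t)*1 + t) = t*(2*t + t) = t*(3*t) = 3*t²)
I(9) + 84*(-103) = 3*9² + 84*(-103) = 3*81 - 8652 = 243 - 8652 = -8409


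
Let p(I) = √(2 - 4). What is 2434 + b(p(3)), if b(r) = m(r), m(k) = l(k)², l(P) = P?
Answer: 2432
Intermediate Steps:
p(I) = I*√2 (p(I) = √(-2) = I*√2)
m(k) = k²
b(r) = r²
2434 + b(p(3)) = 2434 + (I*√2)² = 2434 - 2 = 2432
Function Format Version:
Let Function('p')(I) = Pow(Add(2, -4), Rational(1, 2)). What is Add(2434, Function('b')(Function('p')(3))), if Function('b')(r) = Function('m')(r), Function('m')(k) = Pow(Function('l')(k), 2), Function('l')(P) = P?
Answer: 2432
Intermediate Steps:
Function('p')(I) = Mul(I, Pow(2, Rational(1, 2))) (Function('p')(I) = Pow(-2, Rational(1, 2)) = Mul(I, Pow(2, Rational(1, 2))))
Function('m')(k) = Pow(k, 2)
Function('b')(r) = Pow(r, 2)
Add(2434, Function('b')(Function('p')(3))) = Add(2434, Pow(Mul(I, Pow(2, Rational(1, 2))), 2)) = Add(2434, -2) = 2432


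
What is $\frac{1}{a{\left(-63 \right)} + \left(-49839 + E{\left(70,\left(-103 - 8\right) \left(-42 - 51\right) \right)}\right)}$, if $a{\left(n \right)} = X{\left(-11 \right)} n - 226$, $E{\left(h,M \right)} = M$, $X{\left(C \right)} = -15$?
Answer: $- \frac{1}{38797} \approx -2.5775 \cdot 10^{-5}$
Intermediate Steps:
$a{\left(n \right)} = -226 - 15 n$ ($a{\left(n \right)} = - 15 n - 226 = -226 - 15 n$)
$\frac{1}{a{\left(-63 \right)} + \left(-49839 + E{\left(70,\left(-103 - 8\right) \left(-42 - 51\right) \right)}\right)} = \frac{1}{\left(-226 - -945\right) - \left(49839 - \left(-103 - 8\right) \left(-42 - 51\right)\right)} = \frac{1}{\left(-226 + 945\right) - 39516} = \frac{1}{719 + \left(-49839 + 10323\right)} = \frac{1}{719 - 39516} = \frac{1}{-38797} = - \frac{1}{38797}$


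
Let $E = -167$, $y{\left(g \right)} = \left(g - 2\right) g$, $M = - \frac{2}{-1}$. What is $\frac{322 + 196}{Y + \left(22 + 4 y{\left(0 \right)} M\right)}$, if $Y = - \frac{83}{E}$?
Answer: $\frac{86506}{3757} \approx 23.025$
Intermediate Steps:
$M = 2$ ($M = \left(-2\right) \left(-1\right) = 2$)
$y{\left(g \right)} = g \left(-2 + g\right)$ ($y{\left(g \right)} = \left(-2 + g\right) g = g \left(-2 + g\right)$)
$Y = \frac{83}{167}$ ($Y = - \frac{83}{-167} = \left(-83\right) \left(- \frac{1}{167}\right) = \frac{83}{167} \approx 0.49701$)
$\frac{322 + 196}{Y + \left(22 + 4 y{\left(0 \right)} M\right)} = \frac{322 + 196}{\frac{83}{167} + \left(22 + 4 \cdot 0 \left(-2 + 0\right) 2\right)} = \frac{518}{\frac{83}{167} + \left(22 + 4 \cdot 0 \left(-2\right) 2\right)} = \frac{518}{\frac{83}{167} + \left(22 + 4 \cdot 0 \cdot 2\right)} = \frac{518}{\frac{83}{167} + \left(22 + 0 \cdot 2\right)} = \frac{518}{\frac{83}{167} + \left(22 + 0\right)} = \frac{518}{\frac{83}{167} + 22} = \frac{518}{\frac{3757}{167}} = 518 \cdot \frac{167}{3757} = \frac{86506}{3757}$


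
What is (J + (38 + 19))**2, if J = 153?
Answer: 44100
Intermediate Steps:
(J + (38 + 19))**2 = (153 + (38 + 19))**2 = (153 + 57)**2 = 210**2 = 44100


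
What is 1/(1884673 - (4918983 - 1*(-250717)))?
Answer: -1/3285027 ≈ -3.0441e-7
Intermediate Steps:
1/(1884673 - (4918983 - 1*(-250717))) = 1/(1884673 - (4918983 + 250717)) = 1/(1884673 - 1*5169700) = 1/(1884673 - 5169700) = 1/(-3285027) = -1/3285027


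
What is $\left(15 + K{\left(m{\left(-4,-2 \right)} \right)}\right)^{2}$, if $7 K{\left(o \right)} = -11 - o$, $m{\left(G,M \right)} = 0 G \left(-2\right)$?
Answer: $\frac{8836}{49} \approx 180.33$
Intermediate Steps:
$m{\left(G,M \right)} = 0$ ($m{\left(G,M \right)} = 0 \left(-2\right) = 0$)
$K{\left(o \right)} = - \frac{11}{7} - \frac{o}{7}$ ($K{\left(o \right)} = \frac{-11 - o}{7} = - \frac{11}{7} - \frac{o}{7}$)
$\left(15 + K{\left(m{\left(-4,-2 \right)} \right)}\right)^{2} = \left(15 - \frac{11}{7}\right)^{2} = \left(\frac{94}{7}\right)^{2} = \frac{8836}{49}$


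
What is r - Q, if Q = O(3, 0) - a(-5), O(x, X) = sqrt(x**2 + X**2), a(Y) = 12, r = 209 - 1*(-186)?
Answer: 404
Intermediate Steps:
r = 395 (r = 209 + 186 = 395)
O(x, X) = sqrt(X**2 + x**2)
Q = -9 (Q = sqrt(0**2 + 3**2) - 1*12 = sqrt(0 + 9) - 12 = sqrt(9) - 12 = 3 - 12 = -9)
r - Q = 395 - 1*(-9) = 395 + 9 = 404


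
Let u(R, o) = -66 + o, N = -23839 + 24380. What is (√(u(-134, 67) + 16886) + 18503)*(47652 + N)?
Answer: 891715079 + 48193*√16887 ≈ 8.9798e+8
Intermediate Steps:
N = 541
(√(u(-134, 67) + 16886) + 18503)*(47652 + N) = (√((-66 + 67) + 16886) + 18503)*(47652 + 541) = (√(1 + 16886) + 18503)*48193 = (√16887 + 18503)*48193 = (18503 + √16887)*48193 = 891715079 + 48193*√16887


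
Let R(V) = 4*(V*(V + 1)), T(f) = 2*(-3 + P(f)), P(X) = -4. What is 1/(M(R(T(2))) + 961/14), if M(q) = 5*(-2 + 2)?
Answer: 14/961 ≈ 0.014568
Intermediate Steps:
T(f) = -14 (T(f) = 2*(-3 - 4) = 2*(-7) = -14)
R(V) = 4*V*(1 + V) (R(V) = 4*(V*(1 + V)) = 4*V*(1 + V))
M(q) = 0 (M(q) = 5*0 = 0)
1/(M(R(T(2))) + 961/14) = 1/(0 + 961/14) = 1/(961/14) = 14/961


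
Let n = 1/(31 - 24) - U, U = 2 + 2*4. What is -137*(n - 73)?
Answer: 79460/7 ≈ 11351.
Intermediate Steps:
U = 10 (U = 2 + 8 = 10)
n = -69/7 (n = 1/(31 - 24) - 1*10 = 1/7 - 10 = ⅐ - 10 = -69/7 ≈ -9.8571)
-137*(n - 73) = -137*(-69/7 - 73) = -137*(-580/7) = 79460/7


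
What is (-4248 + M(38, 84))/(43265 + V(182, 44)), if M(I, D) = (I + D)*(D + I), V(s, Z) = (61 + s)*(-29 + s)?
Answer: 2659/20111 ≈ 0.13222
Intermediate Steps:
V(s, Z) = (-29 + s)*(61 + s)
M(I, D) = (D + I)² (M(I, D) = (D + I)*(D + I) = (D + I)²)
(-4248 + M(38, 84))/(43265 + V(182, 44)) = (-4248 + (84 + 38)²)/(43265 + (-1769 + 182² + 32*182)) = (-4248 + 122²)/(43265 + (-1769 + 33124 + 5824)) = (-4248 + 14884)/(43265 + 37179) = 10636/80444 = 10636*(1/80444) = 2659/20111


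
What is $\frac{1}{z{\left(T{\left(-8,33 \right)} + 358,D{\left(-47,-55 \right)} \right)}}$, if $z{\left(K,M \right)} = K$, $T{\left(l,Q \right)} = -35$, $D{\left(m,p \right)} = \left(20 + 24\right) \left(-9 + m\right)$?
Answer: $\frac{1}{323} \approx 0.003096$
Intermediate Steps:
$D{\left(m,p \right)} = -396 + 44 m$ ($D{\left(m,p \right)} = 44 \left(-9 + m\right) = -396 + 44 m$)
$\frac{1}{z{\left(T{\left(-8,33 \right)} + 358,D{\left(-47,-55 \right)} \right)}} = \frac{1}{-35 + 358} = \frac{1}{323}$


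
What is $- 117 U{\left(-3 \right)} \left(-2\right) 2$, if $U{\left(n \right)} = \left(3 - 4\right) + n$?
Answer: $-1872$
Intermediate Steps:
$U{\left(n \right)} = -1 + n$
$- 117 U{\left(-3 \right)} \left(-2\right) 2 = - 117 \left(-1 - 3\right) \left(-2\right) 2 = - 117 \left(-4\right) \left(-2\right) 2 = - 117 \cdot 8 \cdot 2 = \left(-117\right) 16 = -1872$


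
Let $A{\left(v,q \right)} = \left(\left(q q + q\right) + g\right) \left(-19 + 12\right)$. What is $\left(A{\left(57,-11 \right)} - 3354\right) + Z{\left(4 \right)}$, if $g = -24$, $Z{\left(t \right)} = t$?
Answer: $-3952$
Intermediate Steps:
$A{\left(v,q \right)} = 168 - 7 q - 7 q^{2}$ ($A{\left(v,q \right)} = \left(\left(q q + q\right) - 24\right) \left(-19 + 12\right) = \left(\left(q^{2} + q\right) - 24\right) \left(-7\right) = \left(\left(q + q^{2}\right) - 24\right) \left(-7\right) = \left(-24 + q + q^{2}\right) \left(-7\right) = 168 - 7 q - 7 q^{2}$)
$\left(A{\left(57,-11 \right)} - 3354\right) + Z{\left(4 \right)} = \left(\left(168 - -77 - 7 \left(-11\right)^{2}\right) - 3354\right) + 4 = \left(\left(168 + 77 - 847\right) - 3354\right) + 4 = \left(-602 - 3354\right) + 4 = -3956 + 4 = -3952$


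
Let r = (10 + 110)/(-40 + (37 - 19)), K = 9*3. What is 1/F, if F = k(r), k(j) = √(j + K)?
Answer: √2607/237 ≈ 0.21544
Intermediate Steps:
K = 27
r = -60/11 (r = 120/(-40 + 18) = 120/(-22) = 120*(-1/22) = -60/11 ≈ -5.4545)
k(j) = √(27 + j) (k(j) = √(j + 27) = √(27 + j))
F = √2607/11 (F = √(27 - 60/11) = √(237/11) = √2607/11 ≈ 4.6417)
1/F = 1/(√2607/11) = √2607/237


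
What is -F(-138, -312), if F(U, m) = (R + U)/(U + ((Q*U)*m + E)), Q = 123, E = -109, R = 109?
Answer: 29/5295641 ≈ 5.4762e-6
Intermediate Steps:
F(U, m) = (109 + U)/(-109 + U + 123*U*m) (F(U, m) = (109 + U)/(U + ((123*U)*m - 109)) = (109 + U)/(U + (123*U*m - 109)) = (109 + U)/(U + (-109 + 123*U*m)) = (109 + U)/(-109 + U + 123*U*m))
-F(-138, -312) = -(109 - 138)/(-109 - 138 + 123*(-138)*(-312)) = -(-29)/(-109 - 138 + 5295888) = -(-29)/5295641 = -1*(-29/5295641) = 29/5295641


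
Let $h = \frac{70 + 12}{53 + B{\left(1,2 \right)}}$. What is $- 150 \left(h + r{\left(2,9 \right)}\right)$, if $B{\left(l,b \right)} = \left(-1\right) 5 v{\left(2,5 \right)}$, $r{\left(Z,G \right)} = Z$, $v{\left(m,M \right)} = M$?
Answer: $- \frac{5175}{7} \approx -739.29$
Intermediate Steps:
$B{\left(l,b \right)} = -25$ ($B{\left(l,b \right)} = \left(-1\right) 5 \cdot 5 = \left(-5\right) 5 = -25$)
$h = \frac{41}{14}$ ($h = \frac{70 + 12}{53 - 25} = \frac{82}{28} = 82 \cdot \frac{1}{28} = \frac{41}{14} \approx 2.9286$)
$- 150 \left(h + r{\left(2,9 \right)}\right) = - 150 \left(\frac{41}{14} + 2\right) = \left(-150\right) \frac{69}{14} = - \frac{5175}{7}$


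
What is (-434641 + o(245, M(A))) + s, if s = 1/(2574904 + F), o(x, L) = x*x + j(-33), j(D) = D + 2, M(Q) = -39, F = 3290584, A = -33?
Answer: -2197487482735/5865488 ≈ -3.7465e+5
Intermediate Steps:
j(D) = 2 + D
o(x, L) = -31 + x**2 (o(x, L) = x*x + (2 - 33) = x**2 - 31 = -31 + x**2)
s = 1/5865488 (s = 1/(2574904 + 3290584) = 1/5865488 ≈ 1.7049e-7)
(-434641 + o(245, M(A))) + s = (-434641 + (-31 + 245**2)) + 1/5865488 = (-434641 + (-31 + 60025)) + 1/5865488 = (-434641 + 59994) + 1/5865488 = -374647 + 1/5865488 = -2197487482735/5865488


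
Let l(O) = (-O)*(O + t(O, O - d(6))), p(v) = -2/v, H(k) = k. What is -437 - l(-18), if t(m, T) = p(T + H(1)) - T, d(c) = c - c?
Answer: -7465/17 ≈ -439.12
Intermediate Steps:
d(c) = 0
t(m, T) = -T - 2/(1 + T) (t(m, T) = -2/(T + 1) - T = -2/(1 + T) - T = -T - 2/(1 + T))
l(O) = -O*(O + (-2 - O*(1 + O))/(1 + O)) (l(O) = (-O)*(O + (-2 - (O - 1*0)*(1 + (O - 1*0)))/(1 + (O - 1*0))) = (-O)*(O + (-2 - (O + 0)*(1 + (O + 0)))/(1 + (O + 0))) = (-O)*(O + (-2 - O*(1 + O))/(1 + O)) = -O*(O + (-2 - O*(1 + O))/(1 + O)))
-437 - l(-18) = -437 - 2*(-18)/(1 - 18) = -437 - 2*(-18)/(-17) = -437 - 2*(-18)*(-1)/17 = -437 - 1*36/17 = -437 - 36/17 = -7465/17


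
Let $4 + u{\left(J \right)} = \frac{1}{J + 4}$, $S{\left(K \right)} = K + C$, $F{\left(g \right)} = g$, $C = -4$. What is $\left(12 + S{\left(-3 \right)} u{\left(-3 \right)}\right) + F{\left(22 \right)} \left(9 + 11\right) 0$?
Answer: $33$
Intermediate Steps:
$S{\left(K \right)} = -4 + K$ ($S{\left(K \right)} = K - 4 = -4 + K$)
$u{\left(J \right)} = -4 + \frac{1}{4 + J}$ ($u{\left(J \right)} = -4 + \frac{1}{J + 4} = -4 + \frac{1}{4 + J}$)
$\left(12 + S{\left(-3 \right)} u{\left(-3 \right)}\right) + F{\left(22 \right)} \left(9 + 11\right) 0 = \left(12 + \left(-4 - 3\right) \frac{-15 - -12}{4 - 3}\right) + 22 \left(9 + 11\right) 0 = \left(12 - 7 \frac{-15 + 12}{1}\right) + 22 \cdot 20 \cdot 0 = \left(12 - 7 \cdot 1 \left(-3\right)\right) + 22 \cdot 0 = \left(12 - -21\right) + 0 = \left(12 + 21\right) + 0 = 33 + 0 = 33$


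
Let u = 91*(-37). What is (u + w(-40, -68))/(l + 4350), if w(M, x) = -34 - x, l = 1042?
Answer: -3333/5392 ≈ -0.61814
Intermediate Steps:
u = -3367
(u + w(-40, -68))/(l + 4350) = (-3367 + (-34 - 1*(-68)))/(1042 + 4350) = (-3367 + (-34 + 68))/5392 = (-3367 + 34)*(1/5392) = -3333*1/5392 = -3333/5392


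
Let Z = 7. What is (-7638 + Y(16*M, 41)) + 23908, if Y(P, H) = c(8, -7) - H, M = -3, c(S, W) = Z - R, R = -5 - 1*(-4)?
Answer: 16237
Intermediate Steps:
R = -1 (R = -5 + 4 = -1)
c(S, W) = 8 (c(S, W) = 7 - 1*(-1) = 7 + 1 = 8)
Y(P, H) = 8 - H
(-7638 + Y(16*M, 41)) + 23908 = (-7638 + (8 - 1*41)) + 23908 = (-7638 + (8 - 41)) + 23908 = (-7638 - 33) + 23908 = -7671 + 23908 = 16237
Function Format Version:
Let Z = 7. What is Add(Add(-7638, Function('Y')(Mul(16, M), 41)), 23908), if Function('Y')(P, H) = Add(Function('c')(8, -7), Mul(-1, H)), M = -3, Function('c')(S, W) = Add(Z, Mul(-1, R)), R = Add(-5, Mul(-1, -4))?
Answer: 16237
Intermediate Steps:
R = -1 (R = Add(-5, 4) = -1)
Function('c')(S, W) = 8 (Function('c')(S, W) = Add(7, Mul(-1, -1)) = Add(7, 1) = 8)
Function('Y')(P, H) = Add(8, Mul(-1, H))
Add(Add(-7638, Function('Y')(Mul(16, M), 41)), 23908) = Add(Add(-7638, Add(8, Mul(-1, 41))), 23908) = Add(Add(-7638, Add(8, -41)), 23908) = Add(Add(-7638, -33), 23908) = Add(-7671, 23908) = 16237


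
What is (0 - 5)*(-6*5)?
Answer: 150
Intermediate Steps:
(0 - 5)*(-6*5) = -5*(-30) = 150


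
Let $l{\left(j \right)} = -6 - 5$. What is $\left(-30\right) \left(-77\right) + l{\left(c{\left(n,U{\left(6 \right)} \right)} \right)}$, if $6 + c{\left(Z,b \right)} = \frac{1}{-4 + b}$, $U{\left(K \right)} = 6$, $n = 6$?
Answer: $2299$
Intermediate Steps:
$c{\left(Z,b \right)} = -6 + \frac{1}{-4 + b}$
$l{\left(j \right)} = -11$ ($l{\left(j \right)} = -6 - 5 = -11$)
$\left(-30\right) \left(-77\right) + l{\left(c{\left(n,U{\left(6 \right)} \right)} \right)} = \left(-30\right) \left(-77\right) - 11 = 2310 - 11 = 2299$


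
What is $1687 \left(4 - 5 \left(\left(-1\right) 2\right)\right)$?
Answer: $23618$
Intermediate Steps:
$1687 \left(4 - 5 \left(\left(-1\right) 2\right)\right) = 1687 \left(4 - -10\right) = 1687 \left(4 + 10\right) = 1687 \cdot 14 = 23618$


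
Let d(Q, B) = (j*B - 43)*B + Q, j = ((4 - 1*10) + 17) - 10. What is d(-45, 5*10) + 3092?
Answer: 3397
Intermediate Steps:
j = 1 (j = ((4 - 10) + 17) - 10 = (-6 + 17) - 10 = 11 - 10 = 1)
d(Q, B) = Q + B*(-43 + B) (d(Q, B) = (1*B - 43)*B + Q = (B - 43)*B + Q = (-43 + B)*B + Q = B*(-43 + B) + Q = Q + B*(-43 + B))
d(-45, 5*10) + 3092 = (-45 + (5*10)² - 215*10) + 3092 = (-45 + 50² - 43*50) + 3092 = (-45 + 2500 - 2150) + 3092 = 305 + 3092 = 3397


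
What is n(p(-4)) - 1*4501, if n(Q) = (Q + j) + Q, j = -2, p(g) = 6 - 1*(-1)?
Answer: -4489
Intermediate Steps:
p(g) = 7 (p(g) = 6 + 1 = 7)
n(Q) = -2 + 2*Q (n(Q) = (Q - 2) + Q = (-2 + Q) + Q = -2 + 2*Q)
n(p(-4)) - 1*4501 = (-2 + 2*7) - 1*4501 = (-2 + 14) - 4501 = 12 - 4501 = -4489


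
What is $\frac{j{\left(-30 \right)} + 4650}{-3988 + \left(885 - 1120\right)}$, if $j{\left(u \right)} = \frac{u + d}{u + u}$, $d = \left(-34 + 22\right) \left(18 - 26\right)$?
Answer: $- \frac{46489}{42230} \approx -1.1009$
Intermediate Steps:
$d = 96$ ($d = \left(-12\right) \left(-8\right) = 96$)
$j{\left(u \right)} = \frac{96 + u}{2 u}$ ($j{\left(u \right)} = \frac{u + 96}{u + u} = \frac{96 + u}{2 u}$)
$\frac{j{\left(-30 \right)} + 4650}{-3988 + \left(885 - 1120\right)} = \frac{\frac{96 - 30}{2 \left(-30\right)} + 4650}{-3988 + \left(885 - 1120\right)} = \frac{\frac{1}{2} \left(- \frac{1}{30}\right) 66 + 4650}{-3988 - 235} = \frac{- \frac{11}{10} + 4650}{-4223} = \frac{46489}{10} \left(- \frac{1}{4223}\right) = - \frac{46489}{42230}$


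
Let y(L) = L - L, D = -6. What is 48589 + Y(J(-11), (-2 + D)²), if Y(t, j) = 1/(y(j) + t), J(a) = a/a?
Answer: 48590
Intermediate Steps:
y(L) = 0
J(a) = 1
Y(t, j) = 1/t (Y(t, j) = 1/(0 + t) = 1/t)
48589 + Y(J(-11), (-2 + D)²) = 48589 + 1/1 = 48589 + 1 = 48590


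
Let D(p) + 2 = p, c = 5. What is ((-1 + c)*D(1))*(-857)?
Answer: 3428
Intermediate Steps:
D(p) = -2 + p
((-1 + c)*D(1))*(-857) = ((-1 + 5)*(-2 + 1))*(-857) = (4*(-1))*(-857) = -4*(-857) = 3428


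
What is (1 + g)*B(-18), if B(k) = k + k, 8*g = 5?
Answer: -117/2 ≈ -58.500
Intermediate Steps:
g = 5/8 (g = (⅛)*5 = 5/8 ≈ 0.62500)
B(k) = 2*k
(1 + g)*B(-18) = (1 + 5/8)*(2*(-18)) = (13/8)*(-36) = -117/2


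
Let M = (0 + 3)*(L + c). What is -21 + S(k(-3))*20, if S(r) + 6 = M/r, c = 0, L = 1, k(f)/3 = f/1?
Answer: -443/3 ≈ -147.67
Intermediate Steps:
k(f) = 3*f (k(f) = 3*(f/1) = 3*(f*1) = 3*f)
M = 3 (M = (0 + 3)*(1 + 0) = 3*1 = 3)
S(r) = -6 + 3/r
-21 + S(k(-3))*20 = -21 + (-6 + 3/((3*(-3))))*20 = -21 + (-6 + 3/(-9))*20 = -21 + (-6 + 3*(-⅑))*20 = -21 + (-6 - ⅓)*20 = -21 - 19/3*20 = -21 - 380/3 = -443/3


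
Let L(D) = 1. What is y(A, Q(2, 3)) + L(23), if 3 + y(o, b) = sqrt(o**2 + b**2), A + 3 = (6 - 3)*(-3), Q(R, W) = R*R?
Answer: -2 + 4*sqrt(10) ≈ 10.649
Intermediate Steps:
Q(R, W) = R**2
A = -12 (A = -3 + (6 - 3)*(-3) = -3 + 3*(-3) = -3 - 9 = -12)
y(o, b) = -3 + sqrt(b**2 + o**2) (y(o, b) = -3 + sqrt(o**2 + b**2) = -3 + sqrt(b**2 + o**2))
y(A, Q(2, 3)) + L(23) = (-3 + sqrt((2**2)**2 + (-12)**2)) + 1 = (-3 + sqrt(4**2 + 144)) + 1 = (-3 + sqrt(16 + 144)) + 1 = (-3 + sqrt(160)) + 1 = (-3 + 4*sqrt(10)) + 1 = -2 + 4*sqrt(10)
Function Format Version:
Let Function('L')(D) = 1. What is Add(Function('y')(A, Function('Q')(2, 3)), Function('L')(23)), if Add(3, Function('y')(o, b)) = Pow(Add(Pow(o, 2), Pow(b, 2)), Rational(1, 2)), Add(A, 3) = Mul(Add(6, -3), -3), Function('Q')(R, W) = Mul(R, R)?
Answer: Add(-2, Mul(4, Pow(10, Rational(1, 2)))) ≈ 10.649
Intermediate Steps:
Function('Q')(R, W) = Pow(R, 2)
A = -12 (A = Add(-3, Mul(Add(6, -3), -3)) = Add(-3, Mul(3, -3)) = Add(-3, -9) = -12)
Function('y')(o, b) = Add(-3, Pow(Add(Pow(b, 2), Pow(o, 2)), Rational(1, 2))) (Function('y')(o, b) = Add(-3, Pow(Add(Pow(o, 2), Pow(b, 2)), Rational(1, 2))) = Add(-3, Pow(Add(Pow(b, 2), Pow(o, 2)), Rational(1, 2))))
Add(Function('y')(A, Function('Q')(2, 3)), Function('L')(23)) = Add(Add(-3, Pow(Add(Pow(Pow(2, 2), 2), Pow(-12, 2)), Rational(1, 2))), 1) = Add(Add(-3, Pow(Add(Pow(4, 2), 144), Rational(1, 2))), 1) = Add(Add(-3, Pow(Add(16, 144), Rational(1, 2))), 1) = Add(Add(-3, Pow(160, Rational(1, 2))), 1) = Add(Add(-3, Mul(4, Pow(10, Rational(1, 2)))), 1) = Add(-2, Mul(4, Pow(10, Rational(1, 2))))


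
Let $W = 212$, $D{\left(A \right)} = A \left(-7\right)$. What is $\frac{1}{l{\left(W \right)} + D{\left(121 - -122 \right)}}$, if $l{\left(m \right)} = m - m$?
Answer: $- \frac{1}{1701} \approx -0.00058789$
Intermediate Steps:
$D{\left(A \right)} = - 7 A$
$l{\left(m \right)} = 0$
$\frac{1}{l{\left(W \right)} + D{\left(121 - -122 \right)}} = \frac{1}{0 - 7 \left(121 - -122\right)} = \frac{1}{0 - 7 \left(121 + 122\right)} = \frac{1}{0 - 1701} = \frac{1}{-1701} = - \frac{1}{1701}$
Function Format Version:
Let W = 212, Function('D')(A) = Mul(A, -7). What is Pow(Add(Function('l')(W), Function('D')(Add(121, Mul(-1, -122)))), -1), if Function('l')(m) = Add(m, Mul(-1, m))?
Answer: Rational(-1, 1701) ≈ -0.00058789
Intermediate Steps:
Function('D')(A) = Mul(-7, A)
Function('l')(m) = 0
Pow(Add(Function('l')(W), Function('D')(Add(121, Mul(-1, -122)))), -1) = Pow(Add(0, Mul(-7, Add(121, Mul(-1, -122)))), -1) = Pow(Add(0, Mul(-7, Add(121, 122))), -1) = Pow(Add(0, Mul(-7, 243)), -1) = Pow(Add(0, -1701), -1) = Pow(-1701, -1) = Rational(-1, 1701)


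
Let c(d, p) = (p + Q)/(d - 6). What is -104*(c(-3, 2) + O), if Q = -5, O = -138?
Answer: 42952/3 ≈ 14317.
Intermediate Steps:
c(d, p) = (-5 + p)/(-6 + d) (c(d, p) = (p - 5)/(d - 6) = (-5 + p)/(-6 + d))
-104*(c(-3, 2) + O) = -104*((-5 + 2)/(-6 - 3) - 138) = -104*(-3/(-9) - 138) = -104*(-⅑*(-3) - 138) = -104*(⅓ - 138) = -104*(-413/3) = 42952/3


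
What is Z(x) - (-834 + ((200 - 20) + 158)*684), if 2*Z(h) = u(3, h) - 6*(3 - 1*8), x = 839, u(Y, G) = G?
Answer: -459847/2 ≈ -2.2992e+5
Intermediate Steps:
Z(h) = 15 + h/2 (Z(h) = (h - 6*(3 - 1*8))/2 = (h - 6*(3 - 8))/2 = (h - 6*(-5))/2 = (h + 30)/2 = (30 + h)/2 = 15 + h/2)
Z(x) - (-834 + ((200 - 20) + 158)*684) = (15 + (½)*839) - (-834 + ((200 - 20) + 158)*684) = (15 + 839/2) - (-834 + (180 + 158)*684) = 869/2 - (-834 + 338*684) = 869/2 - (-834 + 231192) = 869/2 - 1*230358 = 869/2 - 230358 = -459847/2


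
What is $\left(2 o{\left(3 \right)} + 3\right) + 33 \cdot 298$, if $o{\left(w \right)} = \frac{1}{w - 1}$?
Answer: $9838$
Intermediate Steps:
$o{\left(w \right)} = \frac{1}{-1 + w}$
$\left(2 o{\left(3 \right)} + 3\right) + 33 \cdot 298 = \left(\frac{2}{-1 + 3} + 3\right) + 33 \cdot 298 = \left(\frac{2}{2} + 3\right) + 9834 = \left(2 \cdot \frac{1}{2} + 3\right) + 9834 = \left(1 + 3\right) + 9834 = 4 + 9834 = 9838$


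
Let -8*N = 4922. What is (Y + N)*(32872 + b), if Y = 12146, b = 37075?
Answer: 3226165481/4 ≈ 8.0654e+8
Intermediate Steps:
N = -2461/4 (N = -⅛*4922 = -2461/4 ≈ -615.25)
(Y + N)*(32872 + b) = (12146 - 2461/4)*(32872 + 37075) = (46123/4)*69947 = 3226165481/4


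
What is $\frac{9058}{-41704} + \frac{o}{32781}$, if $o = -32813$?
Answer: $- \frac{832681825}{683549412} \approx -1.2182$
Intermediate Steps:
$\frac{9058}{-41704} + \frac{o}{32781} = \frac{9058}{-41704} - \frac{32813}{32781} = 9058 \left(- \frac{1}{41704}\right) - \frac{32813}{32781} = - \frac{4529}{20852} - \frac{32813}{32781} = - \frac{832681825}{683549412}$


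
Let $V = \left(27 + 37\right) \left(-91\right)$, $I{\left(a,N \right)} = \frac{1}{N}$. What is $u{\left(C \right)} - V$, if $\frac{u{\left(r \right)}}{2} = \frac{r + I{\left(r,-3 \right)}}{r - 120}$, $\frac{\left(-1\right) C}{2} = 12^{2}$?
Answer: $\frac{3565153}{612} \approx 5825.4$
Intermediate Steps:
$C = -288$ ($C = - 2 \cdot 12^{2} = \left(-2\right) 144 = -288$)
$u{\left(r \right)} = \frac{2 \left(- \frac{1}{3} + r\right)}{-120 + r}$ ($u{\left(r \right)} = 2 \frac{r + \frac{1}{-3}}{r - 120} = 2 \frac{r - \frac{1}{3}}{-120 + r} = 2 \frac{- \frac{1}{3} + r}{-120 + r} = \frac{2 \left(- \frac{1}{3} + r\right)}{-120 + r}$)
$V = -5824$ ($V = 64 \left(-91\right) = -5824$)
$u{\left(C \right)} - V = \frac{2 \left(-1 + 3 \left(-288\right)\right)}{3 \left(-120 - 288\right)} - -5824 = \frac{2 \left(-1 - 864\right)}{3 \left(-408\right)} + 5824 = \frac{2}{3} \left(- \frac{1}{408}\right) \left(-865\right) + 5824 = \frac{865}{612} + 5824 = \frac{3565153}{612}$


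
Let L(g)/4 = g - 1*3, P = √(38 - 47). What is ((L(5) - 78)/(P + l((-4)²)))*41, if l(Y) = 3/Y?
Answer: -45920/771 + 734720*I/771 ≈ -59.559 + 952.94*I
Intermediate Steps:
P = 3*I (P = √(-9) = 3*I ≈ 3.0*I)
L(g) = -12 + 4*g (L(g) = 4*(g - 1*3) = 4*(g - 3) = 4*(-3 + g) = -12 + 4*g)
((L(5) - 78)/(P + l((-4)²)))*41 = (((-12 + 4*5) - 78)/(3*I + 3/((-4)²)))*41 = (((-12 + 20) - 78)/(3*I + 3/16))*41 = ((8 - 78)/(3*I + 3*(1/16)))*41 = -70/(3*I + 3/16)*41 = -70*256*(3/16 - 3*I)/2313*41 = -17920*(3/16 - 3*I)/2313*41 = -734720*(3/16 - 3*I)/2313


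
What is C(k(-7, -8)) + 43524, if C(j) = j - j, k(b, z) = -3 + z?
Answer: 43524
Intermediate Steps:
C(j) = 0
C(k(-7, -8)) + 43524 = 0 + 43524 = 43524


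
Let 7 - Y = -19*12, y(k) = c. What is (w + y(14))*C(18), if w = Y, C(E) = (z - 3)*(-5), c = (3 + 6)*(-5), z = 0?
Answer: 2850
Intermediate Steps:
c = -45 (c = 9*(-5) = -45)
y(k) = -45
Y = 235 (Y = 7 - (-19)*12 = 7 - 1*(-228) = 7 + 228 = 235)
C(E) = 15 (C(E) = (0 - 3)*(-5) = -3*(-5) = 15)
w = 235
(w + y(14))*C(18) = (235 - 45)*15 = 190*15 = 2850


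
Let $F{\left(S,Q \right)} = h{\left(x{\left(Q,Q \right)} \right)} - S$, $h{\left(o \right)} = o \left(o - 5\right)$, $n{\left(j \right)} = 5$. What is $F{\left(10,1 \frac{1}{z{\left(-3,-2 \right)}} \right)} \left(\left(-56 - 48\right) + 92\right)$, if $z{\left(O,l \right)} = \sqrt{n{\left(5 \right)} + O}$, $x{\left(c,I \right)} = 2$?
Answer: $192$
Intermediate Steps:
$h{\left(o \right)} = o \left(-5 + o\right)$
$z{\left(O,l \right)} = \sqrt{5 + O}$
$F{\left(S,Q \right)} = -6 - S$ ($F{\left(S,Q \right)} = 2 \left(-5 + 2\right) - S = 2 \left(-3\right) - S = -6 - S$)
$F{\left(10,1 \frac{1}{z{\left(-3,-2 \right)}} \right)} \left(\left(-56 - 48\right) + 92\right) = \left(-6 - 10\right) \left(\left(-56 - 48\right) + 92\right) = \left(-6 - 10\right) \left(-104 + 92\right) = \left(-16\right) \left(-12\right) = 192$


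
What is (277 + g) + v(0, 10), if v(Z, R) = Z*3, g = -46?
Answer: 231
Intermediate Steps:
v(Z, R) = 3*Z
(277 + g) + v(0, 10) = (277 - 46) + 3*0 = 231 + 0 = 231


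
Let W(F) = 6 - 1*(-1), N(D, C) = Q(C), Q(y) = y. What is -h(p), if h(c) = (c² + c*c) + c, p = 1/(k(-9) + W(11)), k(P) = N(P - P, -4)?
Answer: -5/9 ≈ -0.55556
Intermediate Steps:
N(D, C) = C
W(F) = 7 (W(F) = 6 + 1 = 7)
k(P) = -4
p = ⅓ (p = 1/(-4 + 7) = 1/3 = ⅓ ≈ 0.33333)
h(c) = c + 2*c² (h(c) = (c² + c²) + c = 2*c² + c = c + 2*c²)
-h(p) = -(1 + 2*(⅓))/3 = -(1 + ⅔)/3 = -5/(3*3) = -1*5/9 = -5/9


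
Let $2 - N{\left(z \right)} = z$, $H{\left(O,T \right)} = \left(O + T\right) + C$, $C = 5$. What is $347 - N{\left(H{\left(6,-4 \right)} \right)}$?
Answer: $352$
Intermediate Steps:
$H{\left(O,T \right)} = 5 + O + T$ ($H{\left(O,T \right)} = \left(O + T\right) + 5 = 5 + O + T$)
$N{\left(z \right)} = 2 - z$
$347 - N{\left(H{\left(6,-4 \right)} \right)} = 347 - \left(2 - \left(5 + 6 - 4\right)\right) = 347 - \left(2 - 7\right) = 347 - -5 = 347 + 5 = 352$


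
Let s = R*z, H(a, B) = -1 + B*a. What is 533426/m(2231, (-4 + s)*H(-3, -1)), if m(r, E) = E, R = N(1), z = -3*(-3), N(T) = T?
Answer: 266713/5 ≈ 53343.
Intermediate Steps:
z = 9
R = 1
s = 9 (s = 1*9 = 9)
533426/m(2231, (-4 + s)*H(-3, -1)) = 533426/(((-4 + 9)*(-1 - 1*(-3)))) = 533426/((5*(-1 + 3))) = 533426/((5*2)) = 533426/10 = 533426*(⅒) = 266713/5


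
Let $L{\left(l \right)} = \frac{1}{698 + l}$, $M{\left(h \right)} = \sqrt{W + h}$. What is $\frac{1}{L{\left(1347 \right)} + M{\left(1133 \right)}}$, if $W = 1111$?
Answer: $- \frac{2045}{9384464099} + \frac{8364050 \sqrt{561}}{9384464099} \approx 0.02111$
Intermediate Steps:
$M{\left(h \right)} = \sqrt{1111 + h}$
$\frac{1}{L{\left(1347 \right)} + M{\left(1133 \right)}} = \frac{1}{\frac{1}{698 + 1347} + \sqrt{1111 + 1133}} = \frac{1}{\frac{1}{2045} + \sqrt{2244}} = \frac{1}{\frac{1}{2045} + 2 \sqrt{561}}$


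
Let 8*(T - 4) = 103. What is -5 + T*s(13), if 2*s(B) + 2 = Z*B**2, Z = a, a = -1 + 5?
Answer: 45455/8 ≈ 5681.9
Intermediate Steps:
a = 4
Z = 4
s(B) = -1 + 2*B**2 (s(B) = -1 + (4*B**2)/2 = -1 + 2*B**2)
T = 135/8 (T = 4 + (1/8)*103 = 4 + 103/8 = 135/8 ≈ 16.875)
-5 + T*s(13) = -5 + 135*(-1 + 2*13**2)/8 = -5 + 135*(-1 + 2*169)/8 = -5 + 135*(-1 + 338)/8 = -5 + (135/8)*337 = -5 + 45495/8 = 45455/8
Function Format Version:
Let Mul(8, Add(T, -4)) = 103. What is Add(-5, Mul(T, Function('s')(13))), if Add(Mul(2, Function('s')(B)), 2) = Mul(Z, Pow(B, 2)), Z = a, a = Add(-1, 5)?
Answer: Rational(45455, 8) ≈ 5681.9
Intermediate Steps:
a = 4
Z = 4
Function('s')(B) = Add(-1, Mul(2, Pow(B, 2))) (Function('s')(B) = Add(-1, Mul(Rational(1, 2), Mul(4, Pow(B, 2)))) = Add(-1, Mul(2, Pow(B, 2))))
T = Rational(135, 8) (T = Add(4, Mul(Rational(1, 8), 103)) = Add(4, Rational(103, 8)) = Rational(135, 8) ≈ 16.875)
Add(-5, Mul(T, Function('s')(13))) = Add(-5, Mul(Rational(135, 8), Add(-1, Mul(2, Pow(13, 2))))) = Add(-5, Mul(Rational(135, 8), Add(-1, Mul(2, 169)))) = Add(-5, Mul(Rational(135, 8), Add(-1, 338))) = Add(-5, Mul(Rational(135, 8), 337)) = Add(-5, Rational(45495, 8)) = Rational(45455, 8)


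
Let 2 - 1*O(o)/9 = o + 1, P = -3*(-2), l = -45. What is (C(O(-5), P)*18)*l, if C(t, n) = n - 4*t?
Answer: 170100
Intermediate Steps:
P = 6
O(o) = 9 - 9*o (O(o) = 18 - 9*(o + 1) = 18 - 9*(1 + o) = 18 + (-9 - 9*o) = 9 - 9*o)
(C(O(-5), P)*18)*l = ((6 - 4*(9 - 9*(-5)))*18)*(-45) = ((6 - 4*(9 + 45))*18)*(-45) = ((6 - 4*54)*18)*(-45) = ((6 - 216)*18)*(-45) = -210*18*(-45) = -3780*(-45) = 170100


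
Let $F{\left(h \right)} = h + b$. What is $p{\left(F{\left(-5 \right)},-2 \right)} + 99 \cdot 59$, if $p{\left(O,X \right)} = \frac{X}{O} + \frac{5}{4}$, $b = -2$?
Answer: $\frac{163591}{28} \approx 5842.5$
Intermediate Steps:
$F{\left(h \right)} = -2 + h$ ($F{\left(h \right)} = h - 2 = -2 + h$)
$p{\left(O,X \right)} = \frac{5}{4} + \frac{X}{O}$ ($p{\left(O,X \right)} = \frac{X}{O} + 5 \cdot \frac{1}{4} = \frac{X}{O} + \frac{5}{4} = \frac{5}{4} + \frac{X}{O}$)
$p{\left(F{\left(-5 \right)},-2 \right)} + 99 \cdot 59 = \left(\frac{5}{4} - \frac{2}{-2 - 5}\right) + 99 \cdot 59 = \left(\frac{5}{4} - \frac{2}{-7}\right) + 5841 = \left(\frac{5}{4} - - \frac{2}{7}\right) + 5841 = \left(\frac{5}{4} + \frac{2}{7}\right) + 5841 = \frac{43}{28} + 5841 = \frac{163591}{28}$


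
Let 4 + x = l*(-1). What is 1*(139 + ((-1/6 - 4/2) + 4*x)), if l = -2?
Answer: 773/6 ≈ 128.83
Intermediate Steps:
x = -2 (x = -4 - 2*(-1) = -4 + 2 = -2)
1*(139 + ((-1/6 - 4/2) + 4*x)) = 1*(139 + ((-1/6 - 4/2) + 4*(-2))) = 1*(139 + ((-1*⅙ - 4*½) - 8)) = 1*(139 + ((-⅙ - 2) - 8)) = 1*(139 + (-13/6 - 8)) = 1*(139 - 61/6) = 1*(773/6) = 773/6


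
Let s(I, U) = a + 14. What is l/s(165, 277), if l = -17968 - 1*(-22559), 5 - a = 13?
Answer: 4591/6 ≈ 765.17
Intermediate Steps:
a = -8 (a = 5 - 1*13 = 5 - 13 = -8)
l = 4591 (l = -17968 + 22559 = 4591)
s(I, U) = 6 (s(I, U) = -8 + 14 = 6)
l/s(165, 277) = 4591/6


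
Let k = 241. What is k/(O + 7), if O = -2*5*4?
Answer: -241/33 ≈ -7.3030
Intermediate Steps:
O = -40 (O = -10*4 = -40)
k/(O + 7) = 241/(-40 + 7) = 241/(-33) = -1/33*241 = -241/33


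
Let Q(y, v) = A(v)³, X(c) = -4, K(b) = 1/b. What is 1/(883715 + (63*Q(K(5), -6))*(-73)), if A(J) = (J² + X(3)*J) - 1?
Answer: -1/943654306 ≈ -1.0597e-9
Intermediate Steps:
A(J) = -1 + J² - 4*J (A(J) = (J² - 4*J) - 1 = -1 + J² - 4*J)
Q(y, v) = (-1 + v² - 4*v)³
1/(883715 + (63*Q(K(5), -6))*(-73)) = 1/(883715 + (63*(-1 + (-6)² - 4*(-6))³)*(-73)) = 1/(883715 + (63*(-1 + 36 + 24)³)*(-73)) = 1/(883715 + (63*59³)*(-73)) = 1/(883715 + (63*205379)*(-73)) = 1/(883715 + 12938877*(-73)) = 1/(883715 - 944538021) = 1/(-943654306) = -1/943654306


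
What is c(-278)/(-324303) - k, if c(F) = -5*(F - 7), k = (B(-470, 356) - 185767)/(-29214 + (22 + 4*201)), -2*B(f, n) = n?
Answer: -20114324745/3068771188 ≈ -6.5545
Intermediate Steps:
B(f, n) = -n/2
k = 185945/28388 (k = (-½*356 - 185767)/(-29214 + (22 + 4*201)) = (-178 - 185767)/(-29214 + (22 + 804)) = -185945/(-29214 + 826) = -185945/(-28388) = -185945*(-1/28388) = 185945/28388 ≈ 6.5501)
c(F) = 35 - 5*F (c(F) = -5*(-7 + F) = 35 - 5*F)
c(-278)/(-324303) - k = (35 - 5*(-278))/(-324303) - 1*185945/28388 = (35 + 1390)*(-1/324303) - 185945/28388 = 1425*(-1/324303) - 185945/28388 = -475/108101 - 185945/28388 = -20114324745/3068771188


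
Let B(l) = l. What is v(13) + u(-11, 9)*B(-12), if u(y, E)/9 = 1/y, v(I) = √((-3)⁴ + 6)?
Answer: 108/11 + √87 ≈ 19.146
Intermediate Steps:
v(I) = √87 (v(I) = √(81 + 6) = √87)
u(y, E) = 9/y
v(13) + u(-11, 9)*B(-12) = √87 + (9/(-11))*(-12) = √87 + (9*(-1/11))*(-12) = √87 - 9/11*(-12) = √87 + 108/11 = 108/11 + √87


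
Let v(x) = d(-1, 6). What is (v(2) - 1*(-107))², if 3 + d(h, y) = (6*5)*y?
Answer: 80656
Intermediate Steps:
d(h, y) = -3 + 30*y (d(h, y) = -3 + (6*5)*y = -3 + 30*y)
v(x) = 177 (v(x) = -3 + 30*6 = -3 + 180 = 177)
(v(2) - 1*(-107))² = (177 - 1*(-107))² = (177 + 107)² = 284² = 80656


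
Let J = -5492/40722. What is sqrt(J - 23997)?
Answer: I*sqrt(9948499904343)/20361 ≈ 154.91*I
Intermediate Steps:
J = -2746/20361 (J = -5492*1/40722 = -2746/20361 ≈ -0.13487)
sqrt(J - 23997) = sqrt(-2746/20361 - 23997) = sqrt(-488605663/20361) = I*sqrt(9948499904343)/20361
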